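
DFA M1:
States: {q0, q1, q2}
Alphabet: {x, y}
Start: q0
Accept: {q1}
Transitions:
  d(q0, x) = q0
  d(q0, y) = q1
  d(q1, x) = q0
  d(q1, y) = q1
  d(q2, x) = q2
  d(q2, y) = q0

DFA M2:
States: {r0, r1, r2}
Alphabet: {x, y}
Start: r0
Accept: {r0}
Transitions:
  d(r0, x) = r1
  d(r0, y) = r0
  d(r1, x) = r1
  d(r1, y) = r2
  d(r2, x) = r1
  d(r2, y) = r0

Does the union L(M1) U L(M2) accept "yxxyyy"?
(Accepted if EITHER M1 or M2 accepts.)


M1: final=q1 accepted=True
M2: final=r0 accepted=True

Yes, union accepts


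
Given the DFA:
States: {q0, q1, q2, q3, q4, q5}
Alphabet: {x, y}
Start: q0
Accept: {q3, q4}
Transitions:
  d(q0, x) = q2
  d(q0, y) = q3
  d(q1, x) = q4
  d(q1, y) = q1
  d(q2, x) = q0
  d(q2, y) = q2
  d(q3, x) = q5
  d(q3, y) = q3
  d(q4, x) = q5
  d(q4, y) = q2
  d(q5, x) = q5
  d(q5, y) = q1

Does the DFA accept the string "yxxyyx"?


Trace: q0 -> q3 -> q5 -> q5 -> q1 -> q1 -> q4
Final state: q4
Accept states: {q3, q4}

Yes, accepted (final state q4 is an accept state)


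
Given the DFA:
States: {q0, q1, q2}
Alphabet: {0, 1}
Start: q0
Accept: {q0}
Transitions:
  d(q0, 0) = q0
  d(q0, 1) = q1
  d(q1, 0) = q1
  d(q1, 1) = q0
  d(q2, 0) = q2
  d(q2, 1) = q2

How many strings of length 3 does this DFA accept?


Enumerating all length-3 strings:
  "000" -> q0 [accept]
  "001" -> q1 [reject]
  "010" -> q1 [reject]
  "011" -> q0 [accept]
  "100" -> q1 [reject]
  "101" -> q0 [accept]
  "110" -> q0 [accept]
  "111" -> q1 [reject]

4 out of 8


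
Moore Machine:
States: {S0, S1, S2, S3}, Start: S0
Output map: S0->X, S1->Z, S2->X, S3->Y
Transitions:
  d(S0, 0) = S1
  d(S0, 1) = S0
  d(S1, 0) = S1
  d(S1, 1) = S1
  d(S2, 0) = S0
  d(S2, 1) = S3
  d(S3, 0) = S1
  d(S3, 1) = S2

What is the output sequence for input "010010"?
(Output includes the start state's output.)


Start: S0 (output X)
  --0--> S1 (output Z)
  --1--> S1 (output Z)
  --0--> S1 (output Z)
  --0--> S1 (output Z)
  --1--> S1 (output Z)
  --0--> S1 (output Z)

"XZZZZZZ"


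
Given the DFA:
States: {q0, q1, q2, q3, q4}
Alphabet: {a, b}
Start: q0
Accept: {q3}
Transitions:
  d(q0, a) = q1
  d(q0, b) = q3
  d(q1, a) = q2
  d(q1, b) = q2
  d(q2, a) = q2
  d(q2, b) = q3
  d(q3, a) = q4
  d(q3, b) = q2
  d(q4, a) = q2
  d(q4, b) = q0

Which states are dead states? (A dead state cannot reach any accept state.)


Forward reachability from each state:
  q0 -> reaches accept state q3 (live)
  q1 -> reaches accept state q3 (live)
  q2 -> reaches accept state q3 (live)
  q3 -> reaches accept state q3 (live)
  q4 -> reaches accept state q3 (live)

None (all states can reach an accept state)


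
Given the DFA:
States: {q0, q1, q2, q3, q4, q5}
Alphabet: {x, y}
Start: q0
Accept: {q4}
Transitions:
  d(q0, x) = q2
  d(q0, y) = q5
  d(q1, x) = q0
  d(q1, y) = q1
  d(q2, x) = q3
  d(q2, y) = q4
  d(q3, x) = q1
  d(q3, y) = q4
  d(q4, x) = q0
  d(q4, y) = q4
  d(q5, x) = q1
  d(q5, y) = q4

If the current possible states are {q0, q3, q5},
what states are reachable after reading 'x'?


Apply transition on 'x' from each current state:
  d(q0, x) = q2
  d(q3, x) = q1
  d(q5, x) = q1

{q1, q2}


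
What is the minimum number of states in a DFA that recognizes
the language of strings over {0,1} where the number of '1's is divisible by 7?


States track (count of '1') mod 7.
Need 7 states: one per remainder 0..6; accept = remainder 0.

7


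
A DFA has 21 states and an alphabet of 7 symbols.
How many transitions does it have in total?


Each state has exactly one transition per symbol.
21 * 7 = 147

147


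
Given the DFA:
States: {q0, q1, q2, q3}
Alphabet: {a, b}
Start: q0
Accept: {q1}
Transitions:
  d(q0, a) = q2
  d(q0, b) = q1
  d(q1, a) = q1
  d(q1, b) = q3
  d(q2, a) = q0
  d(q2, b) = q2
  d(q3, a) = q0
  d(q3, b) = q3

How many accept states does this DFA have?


Accept states listed: {q1}
Counting: q1(1)

1


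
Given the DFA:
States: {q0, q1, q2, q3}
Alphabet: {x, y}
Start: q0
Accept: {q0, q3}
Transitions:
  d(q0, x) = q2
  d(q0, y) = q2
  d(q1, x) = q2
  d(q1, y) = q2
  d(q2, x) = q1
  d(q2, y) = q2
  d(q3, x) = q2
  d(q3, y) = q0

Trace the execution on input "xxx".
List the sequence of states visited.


Input: xxx
d(q0, x) = q2
d(q2, x) = q1
d(q1, x) = q2


q0 -> q2 -> q1 -> q2


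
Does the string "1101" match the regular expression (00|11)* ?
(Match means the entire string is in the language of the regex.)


|string| = 4; first = '1'; last = '1'

No, "1101" does not match (00|11)*


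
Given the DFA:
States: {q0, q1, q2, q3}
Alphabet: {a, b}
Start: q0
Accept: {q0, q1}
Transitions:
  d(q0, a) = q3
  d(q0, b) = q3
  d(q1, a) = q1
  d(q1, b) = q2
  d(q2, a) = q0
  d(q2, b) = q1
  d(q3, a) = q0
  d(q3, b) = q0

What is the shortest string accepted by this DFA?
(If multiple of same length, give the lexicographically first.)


BFS by string length (lex-first path to each state shown):
  len 0: q0<-""
Found accept state at length 0.

"" (empty string)


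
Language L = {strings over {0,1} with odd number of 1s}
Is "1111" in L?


count('1') = 4; 4 mod 2 = 0

No, "1111" is not in L


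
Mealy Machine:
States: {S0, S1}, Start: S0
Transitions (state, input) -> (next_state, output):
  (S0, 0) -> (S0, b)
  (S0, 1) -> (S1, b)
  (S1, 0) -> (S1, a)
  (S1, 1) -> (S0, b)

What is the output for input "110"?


Step-by-step:
  (S0, 1) -> (S1, b)
  (S1, 1) -> (S0, b)
  (S0, 0) -> (S0, b)

"bbb"


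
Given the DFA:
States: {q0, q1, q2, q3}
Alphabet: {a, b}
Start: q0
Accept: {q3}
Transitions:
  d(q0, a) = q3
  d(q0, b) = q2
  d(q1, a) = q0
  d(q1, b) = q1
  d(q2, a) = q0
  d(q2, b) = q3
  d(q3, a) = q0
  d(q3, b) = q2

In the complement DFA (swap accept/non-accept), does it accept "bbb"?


Trace: q0 -> q2 -> q3 -> q2
Final: q2
Original accept: {q3}
Complement: q2 is not in original accept

Yes, complement accepts (original rejects)


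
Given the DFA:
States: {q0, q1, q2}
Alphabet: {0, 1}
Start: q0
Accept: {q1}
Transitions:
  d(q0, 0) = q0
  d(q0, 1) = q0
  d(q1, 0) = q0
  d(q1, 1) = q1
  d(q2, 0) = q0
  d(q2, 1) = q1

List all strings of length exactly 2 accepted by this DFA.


All strings of length 2: 4 total
Accepted: 0

None


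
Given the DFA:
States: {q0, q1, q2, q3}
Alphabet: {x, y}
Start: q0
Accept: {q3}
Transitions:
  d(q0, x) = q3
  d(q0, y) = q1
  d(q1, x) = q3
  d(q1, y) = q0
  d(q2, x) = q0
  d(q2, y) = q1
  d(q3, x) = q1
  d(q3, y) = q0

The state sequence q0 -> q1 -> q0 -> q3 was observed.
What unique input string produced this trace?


Trace back each transition to find the symbol:
  q0 --[y]--> q1
  q1 --[y]--> q0
  q0 --[x]--> q3

"yyx"


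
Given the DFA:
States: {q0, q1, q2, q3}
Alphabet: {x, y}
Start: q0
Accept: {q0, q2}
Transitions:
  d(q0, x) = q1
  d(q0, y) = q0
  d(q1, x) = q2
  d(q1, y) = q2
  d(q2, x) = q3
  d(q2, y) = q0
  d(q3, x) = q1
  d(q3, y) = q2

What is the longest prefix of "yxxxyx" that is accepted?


Run the DFA, marking each prefix where the state is accepting:
  "" -> q0 [accept]
  "y" -> q0 [accept]
  "yx" -> q1 [reject]
  "yxx" -> q2 [accept]
  "yxxx" -> q3 [reject]
  "yxxxy" -> q2 [accept]
  "yxxxyx" -> q3 [reject]

"yxxxy"


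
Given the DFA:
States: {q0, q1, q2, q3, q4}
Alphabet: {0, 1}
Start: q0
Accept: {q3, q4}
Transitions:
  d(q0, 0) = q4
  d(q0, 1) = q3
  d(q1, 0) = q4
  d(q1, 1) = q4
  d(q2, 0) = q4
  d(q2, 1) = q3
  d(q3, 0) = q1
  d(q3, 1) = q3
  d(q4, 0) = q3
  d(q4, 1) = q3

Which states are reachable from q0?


BFS from q0:
  layer 0: {q0}
  layer 1: {q3, q4}
  layer 2: {q1}

{q0, q1, q3, q4}


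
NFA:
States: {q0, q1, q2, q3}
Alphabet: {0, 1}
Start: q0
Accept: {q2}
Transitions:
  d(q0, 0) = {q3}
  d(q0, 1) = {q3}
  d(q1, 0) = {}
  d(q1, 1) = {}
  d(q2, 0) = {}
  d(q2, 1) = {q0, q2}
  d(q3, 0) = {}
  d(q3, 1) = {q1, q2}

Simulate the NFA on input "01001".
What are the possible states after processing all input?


Start: {q0}
  --0--> {q3}
  --1--> {q1, q2}
  --0--> {}
  --0--> {}
  --1--> {}

{} (empty set, no valid transitions)


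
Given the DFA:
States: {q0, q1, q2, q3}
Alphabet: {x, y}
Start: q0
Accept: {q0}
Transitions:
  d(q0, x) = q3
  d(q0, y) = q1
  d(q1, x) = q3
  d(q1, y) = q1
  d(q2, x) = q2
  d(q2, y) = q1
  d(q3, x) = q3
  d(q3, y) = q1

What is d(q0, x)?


Looking up transition d(q0, x)

q3


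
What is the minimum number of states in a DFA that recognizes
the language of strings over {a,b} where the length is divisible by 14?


States track (length) mod 14.
Need 14 states: one per remainder 0..13; accept = remainder 0.

14


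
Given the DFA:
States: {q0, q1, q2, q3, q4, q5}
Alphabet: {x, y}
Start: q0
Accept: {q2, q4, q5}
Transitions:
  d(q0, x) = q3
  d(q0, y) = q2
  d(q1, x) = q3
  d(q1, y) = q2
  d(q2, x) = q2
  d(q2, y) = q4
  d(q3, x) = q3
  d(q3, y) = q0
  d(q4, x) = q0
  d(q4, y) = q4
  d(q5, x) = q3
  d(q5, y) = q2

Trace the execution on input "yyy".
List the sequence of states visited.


Input: yyy
d(q0, y) = q2
d(q2, y) = q4
d(q4, y) = q4


q0 -> q2 -> q4 -> q4


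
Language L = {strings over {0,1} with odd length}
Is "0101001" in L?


length = 7; 7 mod 2 = 1

Yes, "0101001" is in L


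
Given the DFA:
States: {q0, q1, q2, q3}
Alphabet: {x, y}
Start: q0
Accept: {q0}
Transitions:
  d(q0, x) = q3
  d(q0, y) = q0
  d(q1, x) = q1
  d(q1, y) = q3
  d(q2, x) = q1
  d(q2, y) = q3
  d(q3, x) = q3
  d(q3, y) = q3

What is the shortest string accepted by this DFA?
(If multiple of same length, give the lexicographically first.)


BFS by string length (lex-first path to each state shown):
  len 0: q0<-""
Found accept state at length 0.

"" (empty string)


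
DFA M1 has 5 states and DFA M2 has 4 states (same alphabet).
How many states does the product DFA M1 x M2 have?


Product construction pairs every M1 state with every M2 state.
5 * 4 = 20

20


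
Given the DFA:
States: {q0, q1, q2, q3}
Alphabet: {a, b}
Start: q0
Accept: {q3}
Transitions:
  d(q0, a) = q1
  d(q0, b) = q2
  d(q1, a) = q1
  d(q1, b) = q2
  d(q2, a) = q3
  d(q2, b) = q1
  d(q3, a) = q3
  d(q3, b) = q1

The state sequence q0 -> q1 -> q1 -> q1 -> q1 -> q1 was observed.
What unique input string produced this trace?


Trace back each transition to find the symbol:
  q0 --[a]--> q1
  q1 --[a]--> q1
  q1 --[a]--> q1
  q1 --[a]--> q1
  q1 --[a]--> q1

"aaaaa"


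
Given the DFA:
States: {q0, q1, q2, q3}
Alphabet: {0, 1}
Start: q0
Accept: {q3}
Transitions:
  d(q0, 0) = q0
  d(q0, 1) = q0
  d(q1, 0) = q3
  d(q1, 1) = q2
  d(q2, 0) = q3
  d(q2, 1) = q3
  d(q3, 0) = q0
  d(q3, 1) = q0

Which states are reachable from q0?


BFS from q0:
  layer 0: {q0}

{q0}


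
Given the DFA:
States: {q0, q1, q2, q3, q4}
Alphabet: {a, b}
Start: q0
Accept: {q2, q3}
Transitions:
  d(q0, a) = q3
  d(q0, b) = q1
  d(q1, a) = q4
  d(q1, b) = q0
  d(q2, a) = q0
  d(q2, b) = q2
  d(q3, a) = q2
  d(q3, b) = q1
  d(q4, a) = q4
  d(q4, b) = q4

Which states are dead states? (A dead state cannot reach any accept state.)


Forward reachability from each state:
  q0 -> reaches accept state q2 (live)
  q1 -> reaches accept state q2 (live)
  q2 -> reaches accept state q2 (live)
  q3 -> reaches accept state q2 (live)
  q4 -> reaches {q4}, no accept state (dead)

{q4}


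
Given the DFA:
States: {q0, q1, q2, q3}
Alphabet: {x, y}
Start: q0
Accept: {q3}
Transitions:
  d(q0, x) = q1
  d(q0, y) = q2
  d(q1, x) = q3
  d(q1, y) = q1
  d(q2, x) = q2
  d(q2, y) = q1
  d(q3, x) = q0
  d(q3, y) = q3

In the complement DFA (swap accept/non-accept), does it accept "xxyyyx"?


Trace: q0 -> q1 -> q3 -> q3 -> q3 -> q3 -> q0
Final: q0
Original accept: {q3}
Complement: q0 is not in original accept

Yes, complement accepts (original rejects)


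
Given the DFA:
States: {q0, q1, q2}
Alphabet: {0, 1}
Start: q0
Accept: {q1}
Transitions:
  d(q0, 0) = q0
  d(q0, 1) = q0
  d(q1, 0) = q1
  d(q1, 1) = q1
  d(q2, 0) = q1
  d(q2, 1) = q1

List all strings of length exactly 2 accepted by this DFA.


All strings of length 2: 4 total
Accepted: 0

None


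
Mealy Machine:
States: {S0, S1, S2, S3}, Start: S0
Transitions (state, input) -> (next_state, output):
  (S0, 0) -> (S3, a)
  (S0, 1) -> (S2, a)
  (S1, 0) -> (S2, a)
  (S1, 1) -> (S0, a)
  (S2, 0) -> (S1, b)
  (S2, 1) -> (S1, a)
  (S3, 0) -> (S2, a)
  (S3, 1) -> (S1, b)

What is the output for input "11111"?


Step-by-step:
  (S0, 1) -> (S2, a)
  (S2, 1) -> (S1, a)
  (S1, 1) -> (S0, a)
  (S0, 1) -> (S2, a)
  (S2, 1) -> (S1, a)

"aaaaa"


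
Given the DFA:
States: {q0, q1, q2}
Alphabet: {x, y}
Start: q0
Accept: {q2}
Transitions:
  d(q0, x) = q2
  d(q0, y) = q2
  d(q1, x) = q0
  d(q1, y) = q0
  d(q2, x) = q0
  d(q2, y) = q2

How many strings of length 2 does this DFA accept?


Enumerating all length-2 strings:
  "xx" -> q0 [reject]
  "xy" -> q2 [accept]
  "yx" -> q0 [reject]
  "yy" -> q2 [accept]

2 out of 4


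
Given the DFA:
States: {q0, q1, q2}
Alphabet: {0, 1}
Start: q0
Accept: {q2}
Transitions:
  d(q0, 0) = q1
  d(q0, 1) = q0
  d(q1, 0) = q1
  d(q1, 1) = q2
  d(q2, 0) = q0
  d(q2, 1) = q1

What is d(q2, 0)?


Looking up transition d(q2, 0)

q0


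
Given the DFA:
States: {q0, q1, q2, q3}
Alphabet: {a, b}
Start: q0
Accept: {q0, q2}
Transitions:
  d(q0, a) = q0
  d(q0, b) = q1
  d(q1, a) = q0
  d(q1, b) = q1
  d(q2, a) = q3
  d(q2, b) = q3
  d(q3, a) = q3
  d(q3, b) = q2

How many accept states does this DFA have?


Accept states listed: {q0, q2}
Counting: q0(1) q2(2)

2


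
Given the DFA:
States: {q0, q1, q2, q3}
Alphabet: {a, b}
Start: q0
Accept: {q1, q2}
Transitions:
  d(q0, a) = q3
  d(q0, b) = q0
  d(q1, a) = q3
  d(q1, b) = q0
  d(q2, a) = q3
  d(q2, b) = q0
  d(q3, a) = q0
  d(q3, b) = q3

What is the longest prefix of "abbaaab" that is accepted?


Run the DFA, marking each prefix where the state is accepting:
  "" -> q0 [reject]
  "a" -> q3 [reject]
  "ab" -> q3 [reject]
  "abb" -> q3 [reject]
  "abba" -> q0 [reject]
  "abbaa" -> q3 [reject]
  "abbaaa" -> q0 [reject]
  "abbaaab" -> q0 [reject]

No prefix is accepted


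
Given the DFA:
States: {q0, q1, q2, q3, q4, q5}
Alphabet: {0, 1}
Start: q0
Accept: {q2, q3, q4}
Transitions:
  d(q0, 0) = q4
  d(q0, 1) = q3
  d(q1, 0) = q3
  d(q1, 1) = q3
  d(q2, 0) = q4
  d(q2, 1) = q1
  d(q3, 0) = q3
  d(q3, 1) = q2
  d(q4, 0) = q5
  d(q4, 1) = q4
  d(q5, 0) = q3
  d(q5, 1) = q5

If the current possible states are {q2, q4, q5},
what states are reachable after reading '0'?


Apply transition on '0' from each current state:
  d(q2, 0) = q4
  d(q4, 0) = q5
  d(q5, 0) = q3

{q3, q4, q5}


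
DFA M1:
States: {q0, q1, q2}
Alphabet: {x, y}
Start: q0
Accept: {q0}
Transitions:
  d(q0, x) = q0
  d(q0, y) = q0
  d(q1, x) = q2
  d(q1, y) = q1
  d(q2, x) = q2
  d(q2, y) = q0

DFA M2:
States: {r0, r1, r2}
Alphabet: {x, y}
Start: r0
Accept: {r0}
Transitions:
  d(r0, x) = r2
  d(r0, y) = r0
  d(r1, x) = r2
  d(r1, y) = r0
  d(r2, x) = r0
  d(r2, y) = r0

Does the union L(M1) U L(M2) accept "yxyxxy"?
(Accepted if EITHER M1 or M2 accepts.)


M1: final=q0 accepted=True
M2: final=r0 accepted=True

Yes, union accepts


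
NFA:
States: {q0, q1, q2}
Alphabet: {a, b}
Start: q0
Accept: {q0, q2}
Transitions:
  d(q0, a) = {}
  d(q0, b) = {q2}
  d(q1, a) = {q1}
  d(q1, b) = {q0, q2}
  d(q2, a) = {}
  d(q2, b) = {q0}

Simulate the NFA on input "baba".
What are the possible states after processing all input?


Start: {q0}
  --b--> {q2}
  --a--> {}
  --b--> {}
  --a--> {}

{} (empty set, no valid transitions)


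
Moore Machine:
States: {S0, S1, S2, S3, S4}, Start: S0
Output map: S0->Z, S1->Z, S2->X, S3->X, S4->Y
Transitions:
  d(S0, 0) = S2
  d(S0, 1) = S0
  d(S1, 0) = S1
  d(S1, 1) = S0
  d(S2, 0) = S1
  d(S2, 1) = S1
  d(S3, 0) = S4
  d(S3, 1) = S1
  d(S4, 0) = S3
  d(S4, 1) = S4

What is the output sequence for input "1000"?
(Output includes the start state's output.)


Start: S0 (output Z)
  --1--> S0 (output Z)
  --0--> S2 (output X)
  --0--> S1 (output Z)
  --0--> S1 (output Z)

"ZZXZZ"


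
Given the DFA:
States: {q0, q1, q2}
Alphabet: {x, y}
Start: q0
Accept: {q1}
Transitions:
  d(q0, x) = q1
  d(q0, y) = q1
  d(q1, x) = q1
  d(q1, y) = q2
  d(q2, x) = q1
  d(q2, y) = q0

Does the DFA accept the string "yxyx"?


Trace: q0 -> q1 -> q1 -> q2 -> q1
Final state: q1
Accept states: {q1}

Yes, accepted (final state q1 is an accept state)


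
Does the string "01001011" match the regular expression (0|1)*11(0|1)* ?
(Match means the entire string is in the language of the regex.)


|string| = 8; first = '0'; last = '1'

Yes, "01001011" matches (0|1)*11(0|1)*


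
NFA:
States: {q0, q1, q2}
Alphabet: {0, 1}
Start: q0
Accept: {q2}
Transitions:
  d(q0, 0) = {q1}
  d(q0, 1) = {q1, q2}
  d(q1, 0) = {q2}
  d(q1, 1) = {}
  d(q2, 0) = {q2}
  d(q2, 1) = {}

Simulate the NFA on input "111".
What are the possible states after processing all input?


Start: {q0}
  --1--> {q1, q2}
  --1--> {}
  --1--> {}

{} (empty set, no valid transitions)


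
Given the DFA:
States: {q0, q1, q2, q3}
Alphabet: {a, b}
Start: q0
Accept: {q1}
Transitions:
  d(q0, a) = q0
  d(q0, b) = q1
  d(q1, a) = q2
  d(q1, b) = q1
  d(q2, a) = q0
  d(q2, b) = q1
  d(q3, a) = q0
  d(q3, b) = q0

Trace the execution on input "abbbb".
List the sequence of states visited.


Input: abbbb
d(q0, a) = q0
d(q0, b) = q1
d(q1, b) = q1
d(q1, b) = q1
d(q1, b) = q1


q0 -> q0 -> q1 -> q1 -> q1 -> q1


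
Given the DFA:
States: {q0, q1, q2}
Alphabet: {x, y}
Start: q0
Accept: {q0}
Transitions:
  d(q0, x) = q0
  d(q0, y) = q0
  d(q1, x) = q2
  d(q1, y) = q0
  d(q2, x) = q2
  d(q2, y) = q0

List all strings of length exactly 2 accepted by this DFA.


All strings of length 2: 4 total
Accepted: 4

"xx", "xy", "yx", "yy"


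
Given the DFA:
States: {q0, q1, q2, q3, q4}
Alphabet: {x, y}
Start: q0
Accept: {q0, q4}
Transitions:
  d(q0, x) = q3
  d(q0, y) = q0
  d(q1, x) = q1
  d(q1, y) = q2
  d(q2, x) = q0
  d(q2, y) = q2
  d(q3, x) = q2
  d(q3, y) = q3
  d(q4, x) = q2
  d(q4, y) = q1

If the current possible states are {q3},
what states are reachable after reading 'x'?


Apply transition on 'x' from each current state:
  d(q3, x) = q2

{q2}


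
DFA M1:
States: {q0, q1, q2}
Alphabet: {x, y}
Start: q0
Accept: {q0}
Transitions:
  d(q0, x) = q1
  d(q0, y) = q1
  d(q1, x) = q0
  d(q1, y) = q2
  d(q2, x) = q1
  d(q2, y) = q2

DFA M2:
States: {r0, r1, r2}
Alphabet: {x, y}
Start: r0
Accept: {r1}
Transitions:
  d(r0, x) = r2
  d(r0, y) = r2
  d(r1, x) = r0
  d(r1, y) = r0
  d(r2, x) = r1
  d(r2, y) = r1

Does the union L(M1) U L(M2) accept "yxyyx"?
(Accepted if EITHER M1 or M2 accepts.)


M1: final=q1 accepted=False
M2: final=r1 accepted=True

Yes, union accepts


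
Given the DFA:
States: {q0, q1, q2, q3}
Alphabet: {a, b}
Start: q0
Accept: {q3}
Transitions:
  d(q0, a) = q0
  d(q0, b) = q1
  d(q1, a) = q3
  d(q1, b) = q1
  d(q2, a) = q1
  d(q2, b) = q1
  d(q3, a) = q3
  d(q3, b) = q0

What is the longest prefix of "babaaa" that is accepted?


Run the DFA, marking each prefix where the state is accepting:
  "" -> q0 [reject]
  "b" -> q1 [reject]
  "ba" -> q3 [accept]
  "bab" -> q0 [reject]
  "baba" -> q0 [reject]
  "babaa" -> q0 [reject]
  "babaaa" -> q0 [reject]

"ba"


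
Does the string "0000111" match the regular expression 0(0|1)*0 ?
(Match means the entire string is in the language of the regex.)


|string| = 7; first = '0'; last = '1'

No, "0000111" does not match 0(0|1)*0


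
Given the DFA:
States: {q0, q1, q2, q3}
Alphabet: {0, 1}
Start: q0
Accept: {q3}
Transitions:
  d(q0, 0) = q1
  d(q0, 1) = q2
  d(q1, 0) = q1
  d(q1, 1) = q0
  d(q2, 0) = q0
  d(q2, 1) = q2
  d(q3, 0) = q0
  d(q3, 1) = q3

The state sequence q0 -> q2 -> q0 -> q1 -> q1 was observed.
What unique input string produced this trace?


Trace back each transition to find the symbol:
  q0 --[1]--> q2
  q2 --[0]--> q0
  q0 --[0]--> q1
  q1 --[0]--> q1

"1000"


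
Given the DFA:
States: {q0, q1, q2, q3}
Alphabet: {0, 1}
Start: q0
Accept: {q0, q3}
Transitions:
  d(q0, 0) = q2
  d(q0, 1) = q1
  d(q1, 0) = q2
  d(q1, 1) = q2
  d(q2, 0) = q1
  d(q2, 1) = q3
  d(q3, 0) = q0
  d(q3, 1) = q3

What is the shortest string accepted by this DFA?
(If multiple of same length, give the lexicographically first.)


BFS by string length (lex-first path to each state shown):
  len 0: q0<-""
Found accept state at length 0.

"" (empty string)


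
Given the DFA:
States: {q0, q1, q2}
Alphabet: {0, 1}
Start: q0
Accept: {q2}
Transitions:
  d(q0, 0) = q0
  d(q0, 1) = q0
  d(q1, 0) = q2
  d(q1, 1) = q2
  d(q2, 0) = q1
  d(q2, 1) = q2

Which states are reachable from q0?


BFS from q0:
  layer 0: {q0}

{q0}


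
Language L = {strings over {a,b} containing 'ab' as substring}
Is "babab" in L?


'ab' occurs at index 1

Yes, "babab" is in L


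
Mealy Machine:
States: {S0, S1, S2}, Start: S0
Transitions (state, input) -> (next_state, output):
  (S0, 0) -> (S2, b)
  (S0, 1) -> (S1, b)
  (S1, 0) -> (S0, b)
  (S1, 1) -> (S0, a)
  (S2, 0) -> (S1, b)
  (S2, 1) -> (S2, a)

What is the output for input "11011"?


Step-by-step:
  (S0, 1) -> (S1, b)
  (S1, 1) -> (S0, a)
  (S0, 0) -> (S2, b)
  (S2, 1) -> (S2, a)
  (S2, 1) -> (S2, a)

"babaa"


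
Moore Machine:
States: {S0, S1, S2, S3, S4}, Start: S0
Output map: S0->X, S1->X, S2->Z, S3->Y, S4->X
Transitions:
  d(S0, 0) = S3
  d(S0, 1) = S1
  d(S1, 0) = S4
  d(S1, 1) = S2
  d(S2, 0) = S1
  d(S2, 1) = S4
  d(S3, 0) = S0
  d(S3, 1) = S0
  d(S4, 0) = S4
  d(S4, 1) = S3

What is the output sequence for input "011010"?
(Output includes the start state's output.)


Start: S0 (output X)
  --0--> S3 (output Y)
  --1--> S0 (output X)
  --1--> S1 (output X)
  --0--> S4 (output X)
  --1--> S3 (output Y)
  --0--> S0 (output X)

"XYXXXYX"


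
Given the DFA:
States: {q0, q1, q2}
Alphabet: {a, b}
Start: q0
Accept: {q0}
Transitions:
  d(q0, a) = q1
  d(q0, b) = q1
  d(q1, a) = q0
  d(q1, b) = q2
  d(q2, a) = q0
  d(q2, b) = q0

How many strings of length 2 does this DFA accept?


Enumerating all length-2 strings:
  "aa" -> q0 [accept]
  "ab" -> q2 [reject]
  "ba" -> q0 [accept]
  "bb" -> q2 [reject]

2 out of 4


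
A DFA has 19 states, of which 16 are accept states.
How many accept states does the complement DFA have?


Complement swaps accept and non-accept states.
19 - 16 = 3

3


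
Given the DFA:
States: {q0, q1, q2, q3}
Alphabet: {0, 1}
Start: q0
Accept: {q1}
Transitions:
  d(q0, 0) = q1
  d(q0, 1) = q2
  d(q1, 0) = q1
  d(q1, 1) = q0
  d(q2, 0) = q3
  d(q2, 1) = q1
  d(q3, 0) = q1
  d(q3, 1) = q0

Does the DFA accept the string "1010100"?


Trace: q0 -> q2 -> q3 -> q0 -> q1 -> q0 -> q1 -> q1
Final state: q1
Accept states: {q1}

Yes, accepted (final state q1 is an accept state)


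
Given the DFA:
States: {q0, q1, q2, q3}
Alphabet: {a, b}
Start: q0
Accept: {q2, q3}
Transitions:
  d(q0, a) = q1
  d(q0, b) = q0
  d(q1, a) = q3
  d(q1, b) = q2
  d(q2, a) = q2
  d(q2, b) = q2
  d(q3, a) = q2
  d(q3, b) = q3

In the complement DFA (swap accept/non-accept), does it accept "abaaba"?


Trace: q0 -> q1 -> q2 -> q2 -> q2 -> q2 -> q2
Final: q2
Original accept: {q2, q3}
Complement: q2 is in original accept

No, complement rejects (original accepts)


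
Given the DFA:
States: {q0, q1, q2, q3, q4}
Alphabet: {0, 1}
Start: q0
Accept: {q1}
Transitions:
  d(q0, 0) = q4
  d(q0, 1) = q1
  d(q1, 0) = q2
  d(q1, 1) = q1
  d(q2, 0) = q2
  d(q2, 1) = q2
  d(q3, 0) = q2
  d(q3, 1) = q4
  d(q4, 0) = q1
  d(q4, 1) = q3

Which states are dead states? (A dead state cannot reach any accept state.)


Forward reachability from each state:
  q0 -> reaches accept state q1 (live)
  q1 -> reaches accept state q1 (live)
  q2 -> reaches {q2}, no accept state (dead)
  q3 -> reaches accept state q1 (live)
  q4 -> reaches accept state q1 (live)

{q2}


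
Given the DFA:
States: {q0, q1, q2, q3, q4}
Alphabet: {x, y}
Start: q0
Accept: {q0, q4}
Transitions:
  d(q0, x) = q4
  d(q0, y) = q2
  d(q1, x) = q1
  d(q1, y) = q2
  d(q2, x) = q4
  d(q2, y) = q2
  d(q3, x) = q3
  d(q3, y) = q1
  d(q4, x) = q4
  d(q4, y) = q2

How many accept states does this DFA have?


Accept states listed: {q0, q4}
Counting: q0(1) q4(2)

2


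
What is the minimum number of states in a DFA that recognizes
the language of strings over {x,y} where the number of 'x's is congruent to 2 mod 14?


States track (count of 'x') mod 14.
Need 14 states: one per remainder 0..13; accept = remainder 2.

14


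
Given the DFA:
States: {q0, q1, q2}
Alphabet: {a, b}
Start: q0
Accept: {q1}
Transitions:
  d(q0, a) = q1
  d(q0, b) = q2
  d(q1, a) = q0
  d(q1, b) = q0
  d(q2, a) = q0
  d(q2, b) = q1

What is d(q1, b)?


Looking up transition d(q1, b)

q0


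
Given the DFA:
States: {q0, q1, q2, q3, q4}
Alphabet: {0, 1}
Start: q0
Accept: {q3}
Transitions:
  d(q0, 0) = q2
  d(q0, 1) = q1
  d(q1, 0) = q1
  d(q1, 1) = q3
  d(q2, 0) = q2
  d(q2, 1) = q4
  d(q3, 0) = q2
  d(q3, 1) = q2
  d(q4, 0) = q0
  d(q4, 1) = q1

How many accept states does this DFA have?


Accept states listed: {q3}
Counting: q3(1)

1


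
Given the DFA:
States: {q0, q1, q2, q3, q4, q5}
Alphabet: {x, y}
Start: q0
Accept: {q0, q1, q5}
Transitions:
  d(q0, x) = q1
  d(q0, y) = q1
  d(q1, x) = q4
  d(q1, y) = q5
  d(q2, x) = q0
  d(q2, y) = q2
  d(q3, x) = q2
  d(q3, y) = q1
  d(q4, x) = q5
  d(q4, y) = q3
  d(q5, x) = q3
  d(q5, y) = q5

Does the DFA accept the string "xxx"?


Trace: q0 -> q1 -> q4 -> q5
Final state: q5
Accept states: {q0, q1, q5}

Yes, accepted (final state q5 is an accept state)


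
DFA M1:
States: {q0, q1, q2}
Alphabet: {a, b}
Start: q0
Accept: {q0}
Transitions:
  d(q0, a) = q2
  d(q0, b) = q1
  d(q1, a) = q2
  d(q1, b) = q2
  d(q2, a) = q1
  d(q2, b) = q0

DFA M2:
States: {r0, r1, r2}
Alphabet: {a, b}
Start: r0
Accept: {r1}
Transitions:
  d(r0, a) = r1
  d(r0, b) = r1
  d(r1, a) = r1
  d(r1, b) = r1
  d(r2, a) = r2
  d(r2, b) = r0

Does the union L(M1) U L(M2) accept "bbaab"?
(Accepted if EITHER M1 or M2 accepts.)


M1: final=q0 accepted=True
M2: final=r1 accepted=True

Yes, union accepts


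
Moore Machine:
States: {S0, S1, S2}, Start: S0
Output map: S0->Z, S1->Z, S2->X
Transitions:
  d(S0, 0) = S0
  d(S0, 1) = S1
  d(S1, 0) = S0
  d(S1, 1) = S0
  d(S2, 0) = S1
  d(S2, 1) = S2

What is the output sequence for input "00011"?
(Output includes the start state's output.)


Start: S0 (output Z)
  --0--> S0 (output Z)
  --0--> S0 (output Z)
  --0--> S0 (output Z)
  --1--> S1 (output Z)
  --1--> S0 (output Z)

"ZZZZZZ"


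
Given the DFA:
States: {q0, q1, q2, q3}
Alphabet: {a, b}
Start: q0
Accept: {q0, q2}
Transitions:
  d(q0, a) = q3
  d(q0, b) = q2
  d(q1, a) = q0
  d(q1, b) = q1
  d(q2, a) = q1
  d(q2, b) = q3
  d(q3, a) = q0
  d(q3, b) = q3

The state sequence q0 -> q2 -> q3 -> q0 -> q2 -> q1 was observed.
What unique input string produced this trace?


Trace back each transition to find the symbol:
  q0 --[b]--> q2
  q2 --[b]--> q3
  q3 --[a]--> q0
  q0 --[b]--> q2
  q2 --[a]--> q1

"bbaba"


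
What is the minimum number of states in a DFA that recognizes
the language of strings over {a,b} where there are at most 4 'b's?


States: count = 0, 1, ..., 4 (all accepting; 5 states), plus a dead state for count > 4.
Total: 5 + 1 = 6.

6


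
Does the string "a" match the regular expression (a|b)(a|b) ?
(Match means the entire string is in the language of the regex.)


|string| = 1; first = 'a'; last = 'a'

No, "a" does not match (a|b)(a|b)


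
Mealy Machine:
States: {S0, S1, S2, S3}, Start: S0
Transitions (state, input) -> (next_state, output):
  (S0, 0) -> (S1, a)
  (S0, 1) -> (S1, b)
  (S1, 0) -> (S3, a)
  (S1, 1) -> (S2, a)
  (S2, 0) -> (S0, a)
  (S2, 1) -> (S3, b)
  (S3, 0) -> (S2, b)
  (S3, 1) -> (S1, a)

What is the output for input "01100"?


Step-by-step:
  (S0, 0) -> (S1, a)
  (S1, 1) -> (S2, a)
  (S2, 1) -> (S3, b)
  (S3, 0) -> (S2, b)
  (S2, 0) -> (S0, a)

"aabba"


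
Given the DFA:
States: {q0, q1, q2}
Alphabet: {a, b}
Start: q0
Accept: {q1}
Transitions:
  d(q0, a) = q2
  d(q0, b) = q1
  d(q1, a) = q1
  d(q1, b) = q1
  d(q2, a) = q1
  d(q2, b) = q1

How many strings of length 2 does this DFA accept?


Enumerating all length-2 strings:
  "aa" -> q1 [accept]
  "ab" -> q1 [accept]
  "ba" -> q1 [accept]
  "bb" -> q1 [accept]

4 out of 4


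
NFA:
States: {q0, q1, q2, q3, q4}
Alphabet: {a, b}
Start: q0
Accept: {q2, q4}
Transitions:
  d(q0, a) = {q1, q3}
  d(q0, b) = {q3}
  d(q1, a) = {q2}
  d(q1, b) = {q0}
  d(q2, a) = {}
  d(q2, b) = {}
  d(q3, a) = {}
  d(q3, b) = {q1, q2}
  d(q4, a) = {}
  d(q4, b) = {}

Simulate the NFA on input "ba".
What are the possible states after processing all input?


Start: {q0}
  --b--> {q3}
  --a--> {}

{} (empty set, no valid transitions)


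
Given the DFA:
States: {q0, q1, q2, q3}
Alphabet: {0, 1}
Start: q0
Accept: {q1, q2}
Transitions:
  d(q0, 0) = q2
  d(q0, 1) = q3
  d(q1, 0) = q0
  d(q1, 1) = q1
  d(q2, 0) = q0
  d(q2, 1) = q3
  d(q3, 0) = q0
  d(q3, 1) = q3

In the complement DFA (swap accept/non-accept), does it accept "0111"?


Trace: q0 -> q2 -> q3 -> q3 -> q3
Final: q3
Original accept: {q1, q2}
Complement: q3 is not in original accept

Yes, complement accepts (original rejects)


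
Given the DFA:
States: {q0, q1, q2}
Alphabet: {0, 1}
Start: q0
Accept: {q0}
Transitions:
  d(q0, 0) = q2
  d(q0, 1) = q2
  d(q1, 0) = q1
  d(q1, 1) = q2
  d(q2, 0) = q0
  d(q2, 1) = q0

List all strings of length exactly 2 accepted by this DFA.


All strings of length 2: 4 total
Accepted: 4

"00", "01", "10", "11"


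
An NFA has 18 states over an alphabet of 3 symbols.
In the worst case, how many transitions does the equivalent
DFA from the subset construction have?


Subset construction: one DFA state per subset of NFA states = 2^18 = 262144 states.
Each DFA state has 3 outgoing transitions: 262144 * 3 = 786432

786432


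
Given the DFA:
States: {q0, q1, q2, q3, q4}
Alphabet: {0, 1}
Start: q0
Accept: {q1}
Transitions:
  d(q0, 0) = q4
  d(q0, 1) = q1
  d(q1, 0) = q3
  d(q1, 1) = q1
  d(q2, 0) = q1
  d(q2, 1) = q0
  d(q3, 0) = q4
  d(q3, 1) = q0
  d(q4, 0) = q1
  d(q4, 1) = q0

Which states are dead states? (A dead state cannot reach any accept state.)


Forward reachability from each state:
  q0 -> reaches accept state q1 (live)
  q1 -> reaches accept state q1 (live)
  q2 -> reaches accept state q1 (live)
  q3 -> reaches accept state q1 (live)
  q4 -> reaches accept state q1 (live)

None (all states can reach an accept state)


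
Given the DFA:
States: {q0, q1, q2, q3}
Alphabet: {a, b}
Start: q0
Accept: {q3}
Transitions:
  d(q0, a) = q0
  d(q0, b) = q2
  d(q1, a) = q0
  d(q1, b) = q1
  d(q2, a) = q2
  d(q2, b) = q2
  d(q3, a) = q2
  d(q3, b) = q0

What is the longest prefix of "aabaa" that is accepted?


Run the DFA, marking each prefix where the state is accepting:
  "" -> q0 [reject]
  "a" -> q0 [reject]
  "aa" -> q0 [reject]
  "aab" -> q2 [reject]
  "aaba" -> q2 [reject]
  "aabaa" -> q2 [reject]

No prefix is accepted


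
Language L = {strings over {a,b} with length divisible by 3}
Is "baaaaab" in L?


length = 7; 7 mod 3 = 1

No, "baaaaab" is not in L


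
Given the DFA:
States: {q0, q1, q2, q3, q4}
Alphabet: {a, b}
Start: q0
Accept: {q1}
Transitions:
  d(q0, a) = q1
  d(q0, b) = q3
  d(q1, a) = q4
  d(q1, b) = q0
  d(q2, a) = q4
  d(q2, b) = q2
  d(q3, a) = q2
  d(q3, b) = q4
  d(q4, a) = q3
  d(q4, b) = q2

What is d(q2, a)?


Looking up transition d(q2, a)

q4


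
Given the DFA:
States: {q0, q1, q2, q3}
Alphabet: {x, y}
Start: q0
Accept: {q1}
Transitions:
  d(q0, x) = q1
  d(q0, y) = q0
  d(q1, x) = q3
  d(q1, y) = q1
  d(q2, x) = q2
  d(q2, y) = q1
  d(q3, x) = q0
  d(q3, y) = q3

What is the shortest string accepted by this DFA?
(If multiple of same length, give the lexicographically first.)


BFS by string length (lex-first path to each state shown):
  len 0: q0<-""
  len 1: q0<-"y", q1<-"x"
Found accept state at length 1.

"x"


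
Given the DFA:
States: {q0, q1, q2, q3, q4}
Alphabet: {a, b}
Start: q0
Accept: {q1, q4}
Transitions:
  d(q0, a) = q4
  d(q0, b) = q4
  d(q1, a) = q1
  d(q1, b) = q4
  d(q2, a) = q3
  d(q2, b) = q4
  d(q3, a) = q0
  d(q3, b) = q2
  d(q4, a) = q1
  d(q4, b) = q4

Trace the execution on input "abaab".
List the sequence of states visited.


Input: abaab
d(q0, a) = q4
d(q4, b) = q4
d(q4, a) = q1
d(q1, a) = q1
d(q1, b) = q4


q0 -> q4 -> q4 -> q1 -> q1 -> q4


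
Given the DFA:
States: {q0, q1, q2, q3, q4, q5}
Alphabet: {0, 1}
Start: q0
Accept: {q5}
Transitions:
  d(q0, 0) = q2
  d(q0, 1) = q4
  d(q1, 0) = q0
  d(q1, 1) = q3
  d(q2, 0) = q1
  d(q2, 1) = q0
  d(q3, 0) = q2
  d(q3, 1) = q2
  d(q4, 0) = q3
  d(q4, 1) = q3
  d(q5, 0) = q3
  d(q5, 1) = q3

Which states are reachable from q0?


BFS from q0:
  layer 0: {q0}
  layer 1: {q2, q4}
  layer 2: {q1, q3}

{q0, q1, q2, q3, q4}


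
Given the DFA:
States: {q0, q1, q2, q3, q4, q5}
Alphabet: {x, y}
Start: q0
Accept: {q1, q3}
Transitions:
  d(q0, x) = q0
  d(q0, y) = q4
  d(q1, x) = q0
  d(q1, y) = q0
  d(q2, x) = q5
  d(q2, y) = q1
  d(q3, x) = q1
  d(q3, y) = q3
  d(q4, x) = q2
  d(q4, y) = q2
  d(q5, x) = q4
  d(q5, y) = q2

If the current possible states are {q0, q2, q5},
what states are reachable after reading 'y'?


Apply transition on 'y' from each current state:
  d(q0, y) = q4
  d(q2, y) = q1
  d(q5, y) = q2

{q1, q2, q4}


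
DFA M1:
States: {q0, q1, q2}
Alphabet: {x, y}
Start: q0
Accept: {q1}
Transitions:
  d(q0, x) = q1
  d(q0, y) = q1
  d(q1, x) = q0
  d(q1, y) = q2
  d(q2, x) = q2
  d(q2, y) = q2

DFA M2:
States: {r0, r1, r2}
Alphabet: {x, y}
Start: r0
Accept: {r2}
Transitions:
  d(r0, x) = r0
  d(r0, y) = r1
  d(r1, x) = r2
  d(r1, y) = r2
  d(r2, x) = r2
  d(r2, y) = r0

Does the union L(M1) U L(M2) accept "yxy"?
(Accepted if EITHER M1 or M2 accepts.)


M1: final=q1 accepted=True
M2: final=r0 accepted=False

Yes, union accepts


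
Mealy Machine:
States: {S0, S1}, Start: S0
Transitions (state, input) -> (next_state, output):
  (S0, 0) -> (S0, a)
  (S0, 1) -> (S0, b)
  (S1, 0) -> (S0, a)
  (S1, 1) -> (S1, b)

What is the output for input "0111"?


Step-by-step:
  (S0, 0) -> (S0, a)
  (S0, 1) -> (S0, b)
  (S0, 1) -> (S0, b)
  (S0, 1) -> (S0, b)

"abbb"


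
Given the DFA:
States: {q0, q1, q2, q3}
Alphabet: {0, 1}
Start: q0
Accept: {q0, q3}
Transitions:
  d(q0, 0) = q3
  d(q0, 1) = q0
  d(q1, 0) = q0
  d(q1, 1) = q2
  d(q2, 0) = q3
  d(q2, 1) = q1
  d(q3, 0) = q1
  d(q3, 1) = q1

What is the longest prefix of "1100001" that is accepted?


Run the DFA, marking each prefix where the state is accepting:
  "" -> q0 [accept]
  "1" -> q0 [accept]
  "11" -> q0 [accept]
  "110" -> q3 [accept]
  "1100" -> q1 [reject]
  "11000" -> q0 [accept]
  "110000" -> q3 [accept]
  "1100001" -> q1 [reject]

"110000"


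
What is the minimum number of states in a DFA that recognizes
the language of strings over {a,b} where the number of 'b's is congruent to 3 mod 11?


States track (count of 'b') mod 11.
Need 11 states: one per remainder 0..10; accept = remainder 3.

11


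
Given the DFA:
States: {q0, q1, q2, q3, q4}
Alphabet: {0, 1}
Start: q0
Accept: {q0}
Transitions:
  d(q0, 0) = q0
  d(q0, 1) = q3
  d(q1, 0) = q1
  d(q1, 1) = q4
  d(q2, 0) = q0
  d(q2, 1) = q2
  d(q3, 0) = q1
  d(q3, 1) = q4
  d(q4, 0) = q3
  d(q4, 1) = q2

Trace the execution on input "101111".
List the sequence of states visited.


Input: 101111
d(q0, 1) = q3
d(q3, 0) = q1
d(q1, 1) = q4
d(q4, 1) = q2
d(q2, 1) = q2
d(q2, 1) = q2


q0 -> q3 -> q1 -> q4 -> q2 -> q2 -> q2


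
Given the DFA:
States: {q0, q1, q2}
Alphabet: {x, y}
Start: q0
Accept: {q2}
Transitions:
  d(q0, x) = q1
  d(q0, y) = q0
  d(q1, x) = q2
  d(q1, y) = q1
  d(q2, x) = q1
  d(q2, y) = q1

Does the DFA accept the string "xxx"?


Trace: q0 -> q1 -> q2 -> q1
Final state: q1
Accept states: {q2}

No, rejected (final state q1 is not an accept state)


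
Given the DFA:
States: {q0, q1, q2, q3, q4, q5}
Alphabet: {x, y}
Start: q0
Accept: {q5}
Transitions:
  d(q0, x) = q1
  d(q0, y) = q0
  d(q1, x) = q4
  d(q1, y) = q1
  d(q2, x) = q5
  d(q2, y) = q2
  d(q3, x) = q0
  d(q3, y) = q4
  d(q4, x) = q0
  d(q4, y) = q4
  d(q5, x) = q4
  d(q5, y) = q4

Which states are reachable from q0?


BFS from q0:
  layer 0: {q0}
  layer 1: {q1}
  layer 2: {q4}

{q0, q1, q4}


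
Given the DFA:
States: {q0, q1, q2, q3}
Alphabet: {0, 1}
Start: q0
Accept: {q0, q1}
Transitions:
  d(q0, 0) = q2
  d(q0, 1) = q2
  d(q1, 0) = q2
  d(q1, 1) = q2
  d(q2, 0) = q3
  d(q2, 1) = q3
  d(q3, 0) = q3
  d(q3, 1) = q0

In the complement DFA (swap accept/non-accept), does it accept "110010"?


Trace: q0 -> q2 -> q3 -> q3 -> q3 -> q0 -> q2
Final: q2
Original accept: {q0, q1}
Complement: q2 is not in original accept

Yes, complement accepts (original rejects)


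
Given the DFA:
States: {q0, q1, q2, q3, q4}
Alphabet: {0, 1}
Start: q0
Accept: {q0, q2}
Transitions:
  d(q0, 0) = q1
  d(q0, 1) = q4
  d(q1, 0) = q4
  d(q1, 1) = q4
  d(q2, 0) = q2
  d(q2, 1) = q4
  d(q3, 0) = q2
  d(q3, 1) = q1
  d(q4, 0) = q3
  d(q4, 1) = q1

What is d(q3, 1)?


Looking up transition d(q3, 1)

q1


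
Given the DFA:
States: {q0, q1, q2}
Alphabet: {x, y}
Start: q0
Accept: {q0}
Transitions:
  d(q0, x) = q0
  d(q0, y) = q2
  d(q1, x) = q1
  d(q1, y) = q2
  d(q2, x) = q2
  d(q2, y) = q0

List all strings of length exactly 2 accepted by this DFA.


All strings of length 2: 4 total
Accepted: 2

"xx", "yy"


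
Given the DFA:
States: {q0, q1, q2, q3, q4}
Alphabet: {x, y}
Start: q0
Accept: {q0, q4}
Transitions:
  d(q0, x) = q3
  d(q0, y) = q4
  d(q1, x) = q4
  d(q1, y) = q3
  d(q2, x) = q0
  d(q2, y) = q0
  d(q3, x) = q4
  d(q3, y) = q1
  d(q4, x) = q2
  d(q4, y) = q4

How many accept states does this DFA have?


Accept states listed: {q0, q4}
Counting: q0(1) q4(2)

2


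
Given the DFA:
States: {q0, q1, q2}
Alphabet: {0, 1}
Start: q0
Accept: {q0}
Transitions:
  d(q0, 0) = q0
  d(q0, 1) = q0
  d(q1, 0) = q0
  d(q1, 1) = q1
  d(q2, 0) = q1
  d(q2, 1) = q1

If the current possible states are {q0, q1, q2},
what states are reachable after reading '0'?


Apply transition on '0' from each current state:
  d(q0, 0) = q0
  d(q1, 0) = q0
  d(q2, 0) = q1

{q0, q1}


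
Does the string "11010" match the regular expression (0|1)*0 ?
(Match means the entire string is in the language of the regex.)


|string| = 5; first = '1'; last = '0'

Yes, "11010" matches (0|1)*0


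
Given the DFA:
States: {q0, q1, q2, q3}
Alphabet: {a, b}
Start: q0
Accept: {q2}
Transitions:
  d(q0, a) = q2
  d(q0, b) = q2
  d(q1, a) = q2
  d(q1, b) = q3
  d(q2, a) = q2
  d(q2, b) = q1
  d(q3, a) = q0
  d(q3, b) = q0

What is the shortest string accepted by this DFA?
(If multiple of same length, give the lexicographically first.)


BFS by string length (lex-first path to each state shown):
  len 0: q0<-""
  len 1: q2<-"a"
Found accept state at length 1.

"a"


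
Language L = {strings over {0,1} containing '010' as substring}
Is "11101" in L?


'010' does not occur

No, "11101" is not in L


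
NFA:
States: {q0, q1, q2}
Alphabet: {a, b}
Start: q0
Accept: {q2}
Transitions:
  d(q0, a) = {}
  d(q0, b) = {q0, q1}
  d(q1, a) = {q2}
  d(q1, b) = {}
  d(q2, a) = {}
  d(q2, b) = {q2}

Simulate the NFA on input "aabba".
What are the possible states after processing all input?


Start: {q0}
  --a--> {}
  --a--> {}
  --b--> {}
  --b--> {}
  --a--> {}

{} (empty set, no valid transitions)


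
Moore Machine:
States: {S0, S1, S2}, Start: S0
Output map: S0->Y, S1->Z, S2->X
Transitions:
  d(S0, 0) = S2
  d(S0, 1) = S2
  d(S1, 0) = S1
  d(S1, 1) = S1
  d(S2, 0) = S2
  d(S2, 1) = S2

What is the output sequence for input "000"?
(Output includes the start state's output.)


Start: S0 (output Y)
  --0--> S2 (output X)
  --0--> S2 (output X)
  --0--> S2 (output X)

"YXXX"


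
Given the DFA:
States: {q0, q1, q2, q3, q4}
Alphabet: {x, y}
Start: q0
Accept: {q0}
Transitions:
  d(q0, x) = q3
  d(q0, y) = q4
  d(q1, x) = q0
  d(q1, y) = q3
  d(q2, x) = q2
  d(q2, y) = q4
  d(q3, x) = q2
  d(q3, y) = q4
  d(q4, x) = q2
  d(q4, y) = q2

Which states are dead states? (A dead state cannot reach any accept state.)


Forward reachability from each state:
  q0 -> reaches accept state q0 (live)
  q1 -> reaches accept state q0 (live)
  q2 -> reaches {q2, q4}, no accept state (dead)
  q3 -> reaches {q2, q3, q4}, no accept state (dead)
  q4 -> reaches {q2, q4}, no accept state (dead)

{q2, q3, q4}
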